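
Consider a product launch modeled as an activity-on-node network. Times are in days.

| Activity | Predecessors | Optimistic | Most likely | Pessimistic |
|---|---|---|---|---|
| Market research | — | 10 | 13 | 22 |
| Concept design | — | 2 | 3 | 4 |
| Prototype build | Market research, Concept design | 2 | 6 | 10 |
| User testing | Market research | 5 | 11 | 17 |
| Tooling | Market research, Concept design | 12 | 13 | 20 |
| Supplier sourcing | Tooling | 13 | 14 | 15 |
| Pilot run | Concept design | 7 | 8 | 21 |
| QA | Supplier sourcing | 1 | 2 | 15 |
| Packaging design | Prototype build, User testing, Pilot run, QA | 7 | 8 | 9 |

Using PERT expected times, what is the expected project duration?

te_Market research = (10 + 4·13 + 22)/6 = 84/6 = 14
te_Concept design = (2 + 4·3 + 4)/6 = 18/6 = 3
te_Prototype build = (2 + 4·6 + 10)/6 = 36/6 = 6
te_User testing = (5 + 4·11 + 17)/6 = 66/6 = 11
te_Tooling = (12 + 4·13 + 20)/6 = 84/6 = 14
te_Supplier sourcing = (13 + 4·14 + 15)/6 = 84/6 = 14
te_Pilot run = (7 + 4·8 + 21)/6 = 60/6 = 10
te_QA = (1 + 4·2 + 15)/6 = 24/6 = 4
te_Packaging design = (7 + 4·8 + 9)/6 = 48/6 = 8

Forward pass:
ES_Market research = 0; EF_Market research = 14
ES_Concept design = 0; EF_Concept design = 3
ES_Prototype build = max(EF_Market research=14, EF_Concept design=3) = 14; EF_Prototype build = 14+6 = 20
ES_User testing = 14; EF_User testing = 14+11 = 25
ES_Tooling = max(EF_Market research=14, EF_Concept design=3) = 14; EF_Tooling = 14+14 = 28
ES_Supplier sourcing = 28; EF_Supplier sourcing = 28+14 = 42
ES_Pilot run = 3; EF_Pilot run = 3+10 = 13
ES_QA = 42; EF_QA = 42+4 = 46
ES_Packaging design = max(EF_Prototype build=20, EF_User testing=25, EF_Pilot run=13, EF_QA=46) = 46; EF_Packaging design = 46+8 = 54
Expected project duration μ = 54 days. Critical path: Market research → Tooling → Supplier sourcing → QA → Packaging design.

54 days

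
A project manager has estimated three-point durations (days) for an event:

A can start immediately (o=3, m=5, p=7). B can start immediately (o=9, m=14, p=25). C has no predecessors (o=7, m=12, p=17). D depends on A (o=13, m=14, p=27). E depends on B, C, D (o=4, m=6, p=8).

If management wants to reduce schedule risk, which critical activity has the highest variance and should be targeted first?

D

te_A = (3 + 4·5 + 7)/6 = 30/6 = 5; σ²_A = ((7−3)/6)² = 0.444
te_B = (9 + 4·14 + 25)/6 = 90/6 = 15; σ²_B = ((25−9)/6)² = 7.111
te_C = (7 + 4·12 + 17)/6 = 72/6 = 12; σ²_C = ((17−7)/6)² = 2.778
te_D = (13 + 4·14 + 27)/6 = 96/6 = 16; σ²_D = ((27−13)/6)² = 5.444
te_E = (4 + 4·6 + 8)/6 = 36/6 = 6; σ²_E = ((8−4)/6)² = 0.444

Forward pass:
ES_A = 0; EF_A = 5
ES_B = 0; EF_B = 15
ES_C = 0; EF_C = 12
ES_D = 5; EF_D = 5+16 = 21
ES_E = max(EF_B=15, EF_C=12, EF_D=21) = 21; EF_E = 21+6 = 27
Expected project duration μ = 27 days. Critical path: A → D → E.

Variances on critical path: σ²_A=0.444, σ²_D=5.444, σ²_E=0.444.
Largest is σ²_D = 5.444.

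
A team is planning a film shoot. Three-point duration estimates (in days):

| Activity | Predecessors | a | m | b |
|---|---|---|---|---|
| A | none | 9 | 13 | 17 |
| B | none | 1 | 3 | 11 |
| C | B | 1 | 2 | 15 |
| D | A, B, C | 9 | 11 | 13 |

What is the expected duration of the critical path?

te_A = (9 + 4·13 + 17)/6 = 78/6 = 13
te_B = (1 + 4·3 + 11)/6 = 24/6 = 4
te_C = (1 + 4·2 + 15)/6 = 24/6 = 4
te_D = (9 + 4·11 + 13)/6 = 66/6 = 11

Forward pass:
ES_A = 0; EF_A = 13
ES_B = 0; EF_B = 4
ES_C = 4; EF_C = 4+4 = 8
ES_D = max(EF_A=13, EF_B=4, EF_C=8) = 13; EF_D = 13+11 = 24
Expected project duration μ = 24 days. Critical path: A → D.

24 days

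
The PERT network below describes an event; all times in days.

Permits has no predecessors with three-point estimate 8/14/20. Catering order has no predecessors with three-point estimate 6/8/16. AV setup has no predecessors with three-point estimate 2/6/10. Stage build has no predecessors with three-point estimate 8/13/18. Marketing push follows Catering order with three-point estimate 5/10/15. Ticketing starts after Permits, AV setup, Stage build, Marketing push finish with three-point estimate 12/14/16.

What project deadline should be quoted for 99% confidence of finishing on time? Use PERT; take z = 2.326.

38.7 days

te_Permits = (8 + 4·14 + 20)/6 = 84/6 = 14; σ²_Permits = ((20−8)/6)² = 4.000
te_Catering order = (6 + 4·8 + 16)/6 = 54/6 = 9; σ²_Catering order = ((16−6)/6)² = 2.778
te_AV setup = (2 + 4·6 + 10)/6 = 36/6 = 6; σ²_AV setup = ((10−2)/6)² = 1.778
te_Stage build = (8 + 4·13 + 18)/6 = 78/6 = 13; σ²_Stage build = ((18−8)/6)² = 2.778
te_Marketing push = (5 + 4·10 + 15)/6 = 60/6 = 10; σ²_Marketing push = ((15−5)/6)² = 2.778
te_Ticketing = (12 + 4·14 + 16)/6 = 84/6 = 14; σ²_Ticketing = ((16−12)/6)² = 0.444

Forward pass:
ES_Permits = 0; EF_Permits = 14
ES_Catering order = 0; EF_Catering order = 9
ES_AV setup = 0; EF_AV setup = 6
ES_Stage build = 0; EF_Stage build = 13
ES_Marketing push = 9; EF_Marketing push = 9+10 = 19
ES_Ticketing = max(EF_Permits=14, EF_AV setup=6, EF_Stage build=13, EF_Marketing push=19) = 19; EF_Ticketing = 19+14 = 33
Expected project duration μ = 33 days. Critical path: Catering order → Marketing push → Ticketing.

Variance along critical path = 2.778 + 2.778 + 0.444 = 6.000; σ = 2.449 days.
D = μ + z·σ = 33 + 2.326·2.449 = 38.7 days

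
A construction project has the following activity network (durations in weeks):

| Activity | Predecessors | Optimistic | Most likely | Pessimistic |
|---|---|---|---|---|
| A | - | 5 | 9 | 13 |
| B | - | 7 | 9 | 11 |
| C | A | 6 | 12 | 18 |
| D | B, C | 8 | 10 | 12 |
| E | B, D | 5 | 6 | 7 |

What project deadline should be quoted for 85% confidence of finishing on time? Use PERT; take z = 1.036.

39.6 weeks

te_A = (5 + 4·9 + 13)/6 = 54/6 = 9; σ²_A = ((13−5)/6)² = 1.778
te_B = (7 + 4·9 + 11)/6 = 54/6 = 9; σ²_B = ((11−7)/6)² = 0.444
te_C = (6 + 4·12 + 18)/6 = 72/6 = 12; σ²_C = ((18−6)/6)² = 4.000
te_D = (8 + 4·10 + 12)/6 = 60/6 = 10; σ²_D = ((12−8)/6)² = 0.444
te_E = (5 + 4·6 + 7)/6 = 36/6 = 6; σ²_E = ((7−5)/6)² = 0.111

Forward pass:
ES_A = 0; EF_A = 9
ES_B = 0; EF_B = 9
ES_C = 9; EF_C = 9+12 = 21
ES_D = max(EF_B=9, EF_C=21) = 21; EF_D = 21+10 = 31
ES_E = max(EF_B=9, EF_D=31) = 31; EF_E = 31+6 = 37
Expected project duration μ = 37 weeks. Critical path: A → C → D → E.

Variance along critical path = 1.778 + 4.000 + 0.444 + 0.111 = 6.333; σ = 2.517 weeks.
D = μ + z·σ = 37 + 1.036·2.517 = 39.6 weeks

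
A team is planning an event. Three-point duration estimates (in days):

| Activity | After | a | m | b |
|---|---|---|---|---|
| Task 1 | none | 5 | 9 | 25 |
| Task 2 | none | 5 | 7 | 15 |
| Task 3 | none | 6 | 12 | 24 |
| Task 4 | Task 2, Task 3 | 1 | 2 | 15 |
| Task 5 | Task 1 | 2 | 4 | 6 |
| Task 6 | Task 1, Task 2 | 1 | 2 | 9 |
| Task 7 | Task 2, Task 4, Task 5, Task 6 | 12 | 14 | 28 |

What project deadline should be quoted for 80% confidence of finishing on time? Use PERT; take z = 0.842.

te_Task 1 = (5 + 4·9 + 25)/6 = 66/6 = 11; σ²_Task 1 = ((25−5)/6)² = 11.111
te_Task 2 = (5 + 4·7 + 15)/6 = 48/6 = 8; σ²_Task 2 = ((15−5)/6)² = 2.778
te_Task 3 = (6 + 4·12 + 24)/6 = 78/6 = 13; σ²_Task 3 = ((24−6)/6)² = 9.000
te_Task 4 = (1 + 4·2 + 15)/6 = 24/6 = 4; σ²_Task 4 = ((15−1)/6)² = 5.444
te_Task 5 = (2 + 4·4 + 6)/6 = 24/6 = 4; σ²_Task 5 = ((6−2)/6)² = 0.444
te_Task 6 = (1 + 4·2 + 9)/6 = 18/6 = 3; σ²_Task 6 = ((9−1)/6)² = 1.778
te_Task 7 = (12 + 4·14 + 28)/6 = 96/6 = 16; σ²_Task 7 = ((28−12)/6)² = 7.111

Forward pass:
ES_Task 1 = 0; EF_Task 1 = 11
ES_Task 2 = 0; EF_Task 2 = 8
ES_Task 3 = 0; EF_Task 3 = 13
ES_Task 4 = max(EF_Task 2=8, EF_Task 3=13) = 13; EF_Task 4 = 13+4 = 17
ES_Task 5 = 11; EF_Task 5 = 11+4 = 15
ES_Task 6 = max(EF_Task 1=11, EF_Task 2=8) = 11; EF_Task 6 = 11+3 = 14
ES_Task 7 = max(EF_Task 2=8, EF_Task 4=17, EF_Task 5=15, EF_Task 6=14) = 17; EF_Task 7 = 17+16 = 33
Expected project duration μ = 33 days. Critical path: Task 3 → Task 4 → Task 7.

Variance along critical path = 9.000 + 5.444 + 7.111 = 21.556; σ = 4.643 days.
D = μ + z·σ = 33 + 0.842·4.643 = 36.9 days

36.9 days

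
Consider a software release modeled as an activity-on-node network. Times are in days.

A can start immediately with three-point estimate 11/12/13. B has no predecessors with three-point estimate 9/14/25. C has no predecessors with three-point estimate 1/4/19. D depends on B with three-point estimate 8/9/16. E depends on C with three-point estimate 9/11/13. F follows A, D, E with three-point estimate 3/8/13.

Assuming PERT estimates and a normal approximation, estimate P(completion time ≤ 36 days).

0.810

te_A = (11 + 4·12 + 13)/6 = 72/6 = 12; σ²_A = ((13−11)/6)² = 0.111
te_B = (9 + 4·14 + 25)/6 = 90/6 = 15; σ²_B = ((25−9)/6)² = 7.111
te_C = (1 + 4·4 + 19)/6 = 36/6 = 6; σ²_C = ((19−1)/6)² = 9.000
te_D = (8 + 4·9 + 16)/6 = 60/6 = 10; σ²_D = ((16−8)/6)² = 1.778
te_E = (9 + 4·11 + 13)/6 = 66/6 = 11; σ²_E = ((13−9)/6)² = 0.444
te_F = (3 + 4·8 + 13)/6 = 48/6 = 8; σ²_F = ((13−3)/6)² = 2.778

Forward pass:
ES_A = 0; EF_A = 12
ES_B = 0; EF_B = 15
ES_C = 0; EF_C = 6
ES_D = 15; EF_D = 15+10 = 25
ES_E = 6; EF_E = 6+11 = 17
ES_F = max(EF_A=12, EF_D=25, EF_E=17) = 25; EF_F = 25+8 = 33
Expected project duration μ = 33 days. Critical path: B → D → F.

Variance along critical path = 7.111 + 1.778 + 2.778 = 11.667; σ = √11.667 = 3.416 days.
Z = (36 − 33) / 3.416 = 0.878
P(T ≤ 36) = Φ(0.878) ≈ 0.810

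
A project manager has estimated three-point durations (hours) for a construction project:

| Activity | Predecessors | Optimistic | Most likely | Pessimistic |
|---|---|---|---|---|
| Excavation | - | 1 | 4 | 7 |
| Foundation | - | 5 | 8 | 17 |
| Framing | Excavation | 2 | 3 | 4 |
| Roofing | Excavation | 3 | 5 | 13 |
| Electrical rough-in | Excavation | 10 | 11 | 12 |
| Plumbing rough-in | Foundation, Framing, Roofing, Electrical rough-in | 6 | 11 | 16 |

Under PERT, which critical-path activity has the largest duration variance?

Plumbing rough-in

te_Excavation = (1 + 4·4 + 7)/6 = 24/6 = 4; σ²_Excavation = ((7−1)/6)² = 1.000
te_Foundation = (5 + 4·8 + 17)/6 = 54/6 = 9; σ²_Foundation = ((17−5)/6)² = 4.000
te_Framing = (2 + 4·3 + 4)/6 = 18/6 = 3; σ²_Framing = ((4−2)/6)² = 0.111
te_Roofing = (3 + 4·5 + 13)/6 = 36/6 = 6; σ²_Roofing = ((13−3)/6)² = 2.778
te_Electrical rough-in = (10 + 4·11 + 12)/6 = 66/6 = 11; σ²_Electrical rough-in = ((12−10)/6)² = 0.111
te_Plumbing rough-in = (6 + 4·11 + 16)/6 = 66/6 = 11; σ²_Plumbing rough-in = ((16−6)/6)² = 2.778

Forward pass:
ES_Excavation = 0; EF_Excavation = 4
ES_Foundation = 0; EF_Foundation = 9
ES_Framing = 4; EF_Framing = 4+3 = 7
ES_Roofing = 4; EF_Roofing = 4+6 = 10
ES_Electrical rough-in = 4; EF_Electrical rough-in = 4+11 = 15
ES_Plumbing rough-in = max(EF_Foundation=9, EF_Framing=7, EF_Roofing=10, EF_Electrical rough-in=15) = 15; EF_Plumbing rough-in = 15+11 = 26
Expected project duration μ = 26 hours. Critical path: Excavation → Electrical rough-in → Plumbing rough-in.

Variances on critical path: σ²_Excavation=1.000, σ²_Electrical rough-in=0.111, σ²_Plumbing rough-in=2.778.
Largest is σ²_Plumbing rough-in = 2.778.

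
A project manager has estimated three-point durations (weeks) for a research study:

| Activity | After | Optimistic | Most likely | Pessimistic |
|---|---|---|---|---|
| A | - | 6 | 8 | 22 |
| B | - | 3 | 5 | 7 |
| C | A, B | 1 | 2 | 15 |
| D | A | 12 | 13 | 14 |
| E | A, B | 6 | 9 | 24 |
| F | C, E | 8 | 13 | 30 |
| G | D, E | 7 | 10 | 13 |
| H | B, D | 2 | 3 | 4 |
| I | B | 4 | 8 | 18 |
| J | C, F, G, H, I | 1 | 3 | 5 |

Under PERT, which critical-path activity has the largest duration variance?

F

te_A = (6 + 4·8 + 22)/6 = 60/6 = 10; σ²_A = ((22−6)/6)² = 7.111
te_B = (3 + 4·5 + 7)/6 = 30/6 = 5; σ²_B = ((7−3)/6)² = 0.444
te_C = (1 + 4·2 + 15)/6 = 24/6 = 4; σ²_C = ((15−1)/6)² = 5.444
te_D = (12 + 4·13 + 14)/6 = 78/6 = 13; σ²_D = ((14−12)/6)² = 0.111
te_E = (6 + 4·9 + 24)/6 = 66/6 = 11; σ²_E = ((24−6)/6)² = 9.000
te_F = (8 + 4·13 + 30)/6 = 90/6 = 15; σ²_F = ((30−8)/6)² = 13.444
te_G = (7 + 4·10 + 13)/6 = 60/6 = 10; σ²_G = ((13−7)/6)² = 1.000
te_H = (2 + 4·3 + 4)/6 = 18/6 = 3; σ²_H = ((4−2)/6)² = 0.111
te_I = (4 + 4·8 + 18)/6 = 54/6 = 9; σ²_I = ((18−4)/6)² = 5.444
te_J = (1 + 4·3 + 5)/6 = 18/6 = 3; σ²_J = ((5−1)/6)² = 0.444

Forward pass:
ES_A = 0; EF_A = 10
ES_B = 0; EF_B = 5
ES_C = max(EF_A=10, EF_B=5) = 10; EF_C = 10+4 = 14
ES_D = 10; EF_D = 10+13 = 23
ES_E = max(EF_A=10, EF_B=5) = 10; EF_E = 10+11 = 21
ES_F = max(EF_C=14, EF_E=21) = 21; EF_F = 21+15 = 36
ES_G = max(EF_D=23, EF_E=21) = 23; EF_G = 23+10 = 33
ES_H = max(EF_B=5, EF_D=23) = 23; EF_H = 23+3 = 26
ES_I = 5; EF_I = 5+9 = 14
ES_J = max(EF_C=14, EF_F=36, EF_G=33, EF_H=26, EF_I=14) = 36; EF_J = 36+3 = 39
Expected project duration μ = 39 weeks. Critical path: A → E → F → J.

Variances on critical path: σ²_A=7.111, σ²_E=9.000, σ²_F=13.444, σ²_J=0.444.
Largest is σ²_F = 13.444.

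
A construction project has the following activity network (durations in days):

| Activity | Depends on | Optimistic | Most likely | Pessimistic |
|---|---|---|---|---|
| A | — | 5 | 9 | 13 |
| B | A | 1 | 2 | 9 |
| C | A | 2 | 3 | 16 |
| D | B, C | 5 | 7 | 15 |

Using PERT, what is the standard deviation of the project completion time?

te_A = (5 + 4·9 + 13)/6 = 54/6 = 9; σ²_A = ((13−5)/6)² = 1.778
te_B = (1 + 4·2 + 9)/6 = 18/6 = 3; σ²_B = ((9−1)/6)² = 1.778
te_C = (2 + 4·3 + 16)/6 = 30/6 = 5; σ²_C = ((16−2)/6)² = 5.444
te_D = (5 + 4·7 + 15)/6 = 48/6 = 8; σ²_D = ((15−5)/6)² = 2.778

Forward pass:
ES_A = 0; EF_A = 9
ES_B = 9; EF_B = 9+3 = 12
ES_C = 9; EF_C = 9+5 = 14
ES_D = max(EF_B=12, EF_C=14) = 14; EF_D = 14+8 = 22
Expected project duration μ = 22 days. Critical path: A → C → D.

Variance along critical path = 1.778 + 5.444 + 2.778 = 10.000
σ = √10.000 = 3.162 days

3.16 days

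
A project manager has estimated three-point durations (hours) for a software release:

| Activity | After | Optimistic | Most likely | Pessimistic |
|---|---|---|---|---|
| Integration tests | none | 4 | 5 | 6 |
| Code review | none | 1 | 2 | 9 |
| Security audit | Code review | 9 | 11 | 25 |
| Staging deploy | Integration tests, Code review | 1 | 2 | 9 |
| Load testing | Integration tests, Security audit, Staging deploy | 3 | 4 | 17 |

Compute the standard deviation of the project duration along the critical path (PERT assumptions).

3.79 hours

te_Integration tests = (4 + 4·5 + 6)/6 = 30/6 = 5; σ²_Integration tests = ((6−4)/6)² = 0.111
te_Code review = (1 + 4·2 + 9)/6 = 18/6 = 3; σ²_Code review = ((9−1)/6)² = 1.778
te_Security audit = (9 + 4·11 + 25)/6 = 78/6 = 13; σ²_Security audit = ((25−9)/6)² = 7.111
te_Staging deploy = (1 + 4·2 + 9)/6 = 18/6 = 3; σ²_Staging deploy = ((9−1)/6)² = 1.778
te_Load testing = (3 + 4·4 + 17)/6 = 36/6 = 6; σ²_Load testing = ((17−3)/6)² = 5.444

Forward pass:
ES_Integration tests = 0; EF_Integration tests = 5
ES_Code review = 0; EF_Code review = 3
ES_Security audit = 3; EF_Security audit = 3+13 = 16
ES_Staging deploy = max(EF_Integration tests=5, EF_Code review=3) = 5; EF_Staging deploy = 5+3 = 8
ES_Load testing = max(EF_Integration tests=5, EF_Security audit=16, EF_Staging deploy=8) = 16; EF_Load testing = 16+6 = 22
Expected project duration μ = 22 hours. Critical path: Code review → Security audit → Load testing.

Variance along critical path = 1.778 + 7.111 + 5.444 = 14.333
σ = √14.333 = 3.786 hours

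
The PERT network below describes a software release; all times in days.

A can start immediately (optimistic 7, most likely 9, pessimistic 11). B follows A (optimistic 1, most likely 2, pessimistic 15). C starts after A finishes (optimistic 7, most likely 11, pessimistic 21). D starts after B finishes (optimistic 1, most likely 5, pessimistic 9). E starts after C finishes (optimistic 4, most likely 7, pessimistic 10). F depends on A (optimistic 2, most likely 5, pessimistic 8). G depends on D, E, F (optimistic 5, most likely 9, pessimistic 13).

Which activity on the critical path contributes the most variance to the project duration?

C

te_A = (7 + 4·9 + 11)/6 = 54/6 = 9; σ²_A = ((11−7)/6)² = 0.444
te_B = (1 + 4·2 + 15)/6 = 24/6 = 4; σ²_B = ((15−1)/6)² = 5.444
te_C = (7 + 4·11 + 21)/6 = 72/6 = 12; σ²_C = ((21−7)/6)² = 5.444
te_D = (1 + 4·5 + 9)/6 = 30/6 = 5; σ²_D = ((9−1)/6)² = 1.778
te_E = (4 + 4·7 + 10)/6 = 42/6 = 7; σ²_E = ((10−4)/6)² = 1.000
te_F = (2 + 4·5 + 8)/6 = 30/6 = 5; σ²_F = ((8−2)/6)² = 1.000
te_G = (5 + 4·9 + 13)/6 = 54/6 = 9; σ²_G = ((13−5)/6)² = 1.778

Forward pass:
ES_A = 0; EF_A = 9
ES_B = 9; EF_B = 9+4 = 13
ES_C = 9; EF_C = 9+12 = 21
ES_D = 13; EF_D = 13+5 = 18
ES_E = 21; EF_E = 21+7 = 28
ES_F = 9; EF_F = 9+5 = 14
ES_G = max(EF_D=18, EF_E=28, EF_F=14) = 28; EF_G = 28+9 = 37
Expected project duration μ = 37 days. Critical path: A → C → E → G.

Variances on critical path: σ²_A=0.444, σ²_C=5.444, σ²_E=1.000, σ²_G=1.778.
Largest is σ²_C = 5.444.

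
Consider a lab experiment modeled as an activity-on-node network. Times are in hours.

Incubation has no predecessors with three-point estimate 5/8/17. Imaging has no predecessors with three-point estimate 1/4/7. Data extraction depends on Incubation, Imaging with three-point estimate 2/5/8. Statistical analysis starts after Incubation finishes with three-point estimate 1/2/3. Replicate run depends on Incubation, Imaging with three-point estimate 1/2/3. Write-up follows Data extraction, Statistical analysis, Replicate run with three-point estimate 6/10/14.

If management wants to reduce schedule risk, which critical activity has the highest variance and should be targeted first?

Incubation

te_Incubation = (5 + 4·8 + 17)/6 = 54/6 = 9; σ²_Incubation = ((17−5)/6)² = 4.000
te_Imaging = (1 + 4·4 + 7)/6 = 24/6 = 4; σ²_Imaging = ((7−1)/6)² = 1.000
te_Data extraction = (2 + 4·5 + 8)/6 = 30/6 = 5; σ²_Data extraction = ((8−2)/6)² = 1.000
te_Statistical analysis = (1 + 4·2 + 3)/6 = 12/6 = 2; σ²_Statistical analysis = ((3−1)/6)² = 0.111
te_Replicate run = (1 + 4·2 + 3)/6 = 12/6 = 2; σ²_Replicate run = ((3−1)/6)² = 0.111
te_Write-up = (6 + 4·10 + 14)/6 = 60/6 = 10; σ²_Write-up = ((14−6)/6)² = 1.778

Forward pass:
ES_Incubation = 0; EF_Incubation = 9
ES_Imaging = 0; EF_Imaging = 4
ES_Data extraction = max(EF_Incubation=9, EF_Imaging=4) = 9; EF_Data extraction = 9+5 = 14
ES_Statistical analysis = 9; EF_Statistical analysis = 9+2 = 11
ES_Replicate run = max(EF_Incubation=9, EF_Imaging=4) = 9; EF_Replicate run = 9+2 = 11
ES_Write-up = max(EF_Data extraction=14, EF_Statistical analysis=11, EF_Replicate run=11) = 14; EF_Write-up = 14+10 = 24
Expected project duration μ = 24 hours. Critical path: Incubation → Data extraction → Write-up.

Variances on critical path: σ²_Incubation=4.000, σ²_Data extraction=1.000, σ²_Write-up=1.778.
Largest is σ²_Incubation = 4.000.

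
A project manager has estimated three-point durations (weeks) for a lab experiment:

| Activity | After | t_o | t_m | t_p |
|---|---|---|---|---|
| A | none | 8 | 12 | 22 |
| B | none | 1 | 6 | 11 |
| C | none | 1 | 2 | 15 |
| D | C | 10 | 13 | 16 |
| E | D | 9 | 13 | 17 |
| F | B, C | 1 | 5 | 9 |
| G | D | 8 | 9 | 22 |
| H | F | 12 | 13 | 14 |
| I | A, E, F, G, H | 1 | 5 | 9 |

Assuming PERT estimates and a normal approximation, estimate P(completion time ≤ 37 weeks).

te_A = (8 + 4·12 + 22)/6 = 78/6 = 13; σ²_A = ((22−8)/6)² = 5.444
te_B = (1 + 4·6 + 11)/6 = 36/6 = 6; σ²_B = ((11−1)/6)² = 2.778
te_C = (1 + 4·2 + 15)/6 = 24/6 = 4; σ²_C = ((15−1)/6)² = 5.444
te_D = (10 + 4·13 + 16)/6 = 78/6 = 13; σ²_D = ((16−10)/6)² = 1.000
te_E = (9 + 4·13 + 17)/6 = 78/6 = 13; σ²_E = ((17−9)/6)² = 1.778
te_F = (1 + 4·5 + 9)/6 = 30/6 = 5; σ²_F = ((9−1)/6)² = 1.778
te_G = (8 + 4·9 + 22)/6 = 66/6 = 11; σ²_G = ((22−8)/6)² = 5.444
te_H = (12 + 4·13 + 14)/6 = 78/6 = 13; σ²_H = ((14−12)/6)² = 0.111
te_I = (1 + 4·5 + 9)/6 = 30/6 = 5; σ²_I = ((9−1)/6)² = 1.778

Forward pass:
ES_A = 0; EF_A = 13
ES_B = 0; EF_B = 6
ES_C = 0; EF_C = 4
ES_D = 4; EF_D = 4+13 = 17
ES_E = 17; EF_E = 17+13 = 30
ES_F = max(EF_B=6, EF_C=4) = 6; EF_F = 6+5 = 11
ES_G = 17; EF_G = 17+11 = 28
ES_H = 11; EF_H = 11+13 = 24
ES_I = max(EF_A=13, EF_E=30, EF_F=11, EF_G=28, EF_H=24) = 30; EF_I = 30+5 = 35
Expected project duration μ = 35 weeks. Critical path: C → D → E → I.

Variance along critical path = 5.444 + 1.000 + 1.778 + 1.778 = 10.000; σ = √10.000 = 3.162 weeks.
Z = (37 − 35) / 3.162 = 0.632
P(T ≤ 37) = Φ(0.632) ≈ 0.736

0.736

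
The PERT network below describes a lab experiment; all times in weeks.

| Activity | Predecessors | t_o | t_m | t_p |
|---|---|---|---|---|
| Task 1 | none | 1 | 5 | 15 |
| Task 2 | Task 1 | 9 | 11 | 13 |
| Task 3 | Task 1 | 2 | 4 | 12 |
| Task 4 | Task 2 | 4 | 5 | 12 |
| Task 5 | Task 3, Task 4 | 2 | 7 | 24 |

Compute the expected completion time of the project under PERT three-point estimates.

32 weeks

te_Task 1 = (1 + 4·5 + 15)/6 = 36/6 = 6
te_Task 2 = (9 + 4·11 + 13)/6 = 66/6 = 11
te_Task 3 = (2 + 4·4 + 12)/6 = 30/6 = 5
te_Task 4 = (4 + 4·5 + 12)/6 = 36/6 = 6
te_Task 5 = (2 + 4·7 + 24)/6 = 54/6 = 9

Forward pass:
ES_Task 1 = 0; EF_Task 1 = 6
ES_Task 2 = 6; EF_Task 2 = 6+11 = 17
ES_Task 3 = 6; EF_Task 3 = 6+5 = 11
ES_Task 4 = 17; EF_Task 4 = 17+6 = 23
ES_Task 5 = max(EF_Task 3=11, EF_Task 4=23) = 23; EF_Task 5 = 23+9 = 32
Expected project duration μ = 32 weeks. Critical path: Task 1 → Task 2 → Task 4 → Task 5.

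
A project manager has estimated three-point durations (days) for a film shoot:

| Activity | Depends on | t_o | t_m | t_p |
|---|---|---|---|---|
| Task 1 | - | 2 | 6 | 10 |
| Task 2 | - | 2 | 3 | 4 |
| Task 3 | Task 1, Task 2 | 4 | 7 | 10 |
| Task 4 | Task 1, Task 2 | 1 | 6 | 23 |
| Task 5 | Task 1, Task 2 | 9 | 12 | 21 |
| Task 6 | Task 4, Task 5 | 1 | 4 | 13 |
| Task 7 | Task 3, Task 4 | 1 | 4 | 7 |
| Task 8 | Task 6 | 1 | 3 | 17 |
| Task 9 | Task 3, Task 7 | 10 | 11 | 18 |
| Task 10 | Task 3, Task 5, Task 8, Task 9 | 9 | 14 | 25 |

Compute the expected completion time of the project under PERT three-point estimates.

45 days

te_Task 1 = (2 + 4·6 + 10)/6 = 36/6 = 6
te_Task 2 = (2 + 4·3 + 4)/6 = 18/6 = 3
te_Task 3 = (4 + 4·7 + 10)/6 = 42/6 = 7
te_Task 4 = (1 + 4·6 + 23)/6 = 48/6 = 8
te_Task 5 = (9 + 4·12 + 21)/6 = 78/6 = 13
te_Task 6 = (1 + 4·4 + 13)/6 = 30/6 = 5
te_Task 7 = (1 + 4·4 + 7)/6 = 24/6 = 4
te_Task 8 = (1 + 4·3 + 17)/6 = 30/6 = 5
te_Task 9 = (10 + 4·11 + 18)/6 = 72/6 = 12
te_Task 10 = (9 + 4·14 + 25)/6 = 90/6 = 15

Forward pass:
ES_Task 1 = 0; EF_Task 1 = 6
ES_Task 2 = 0; EF_Task 2 = 3
ES_Task 3 = max(EF_Task 1=6, EF_Task 2=3) = 6; EF_Task 3 = 6+7 = 13
ES_Task 4 = max(EF_Task 1=6, EF_Task 2=3) = 6; EF_Task 4 = 6+8 = 14
ES_Task 5 = max(EF_Task 1=6, EF_Task 2=3) = 6; EF_Task 5 = 6+13 = 19
ES_Task 6 = max(EF_Task 4=14, EF_Task 5=19) = 19; EF_Task 6 = 19+5 = 24
ES_Task 7 = max(EF_Task 3=13, EF_Task 4=14) = 14; EF_Task 7 = 14+4 = 18
ES_Task 8 = 24; EF_Task 8 = 24+5 = 29
ES_Task 9 = max(EF_Task 3=13, EF_Task 7=18) = 18; EF_Task 9 = 18+12 = 30
ES_Task 10 = max(EF_Task 3=13, EF_Task 5=19, EF_Task 8=29, EF_Task 9=30) = 30; EF_Task 10 = 30+15 = 45
Expected project duration μ = 45 days. Critical path: Task 1 → Task 4 → Task 7 → Task 9 → Task 10.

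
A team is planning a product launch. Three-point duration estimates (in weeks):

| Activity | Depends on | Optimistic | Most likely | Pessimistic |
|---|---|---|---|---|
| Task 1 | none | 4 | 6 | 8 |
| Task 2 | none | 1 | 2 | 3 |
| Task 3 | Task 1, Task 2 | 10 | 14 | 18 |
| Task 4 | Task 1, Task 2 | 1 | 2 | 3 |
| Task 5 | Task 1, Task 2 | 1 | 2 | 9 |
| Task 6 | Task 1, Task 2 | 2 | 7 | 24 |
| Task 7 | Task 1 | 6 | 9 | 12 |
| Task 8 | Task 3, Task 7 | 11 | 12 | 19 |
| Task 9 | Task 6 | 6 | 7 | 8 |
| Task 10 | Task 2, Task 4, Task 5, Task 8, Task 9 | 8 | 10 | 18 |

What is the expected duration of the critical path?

te_Task 1 = (4 + 4·6 + 8)/6 = 36/6 = 6
te_Task 2 = (1 + 4·2 + 3)/6 = 12/6 = 2
te_Task 3 = (10 + 4·14 + 18)/6 = 84/6 = 14
te_Task 4 = (1 + 4·2 + 3)/6 = 12/6 = 2
te_Task 5 = (1 + 4·2 + 9)/6 = 18/6 = 3
te_Task 6 = (2 + 4·7 + 24)/6 = 54/6 = 9
te_Task 7 = (6 + 4·9 + 12)/6 = 54/6 = 9
te_Task 8 = (11 + 4·12 + 19)/6 = 78/6 = 13
te_Task 9 = (6 + 4·7 + 8)/6 = 42/6 = 7
te_Task 10 = (8 + 4·10 + 18)/6 = 66/6 = 11

Forward pass:
ES_Task 1 = 0; EF_Task 1 = 6
ES_Task 2 = 0; EF_Task 2 = 2
ES_Task 3 = max(EF_Task 1=6, EF_Task 2=2) = 6; EF_Task 3 = 6+14 = 20
ES_Task 4 = max(EF_Task 1=6, EF_Task 2=2) = 6; EF_Task 4 = 6+2 = 8
ES_Task 5 = max(EF_Task 1=6, EF_Task 2=2) = 6; EF_Task 5 = 6+3 = 9
ES_Task 6 = max(EF_Task 1=6, EF_Task 2=2) = 6; EF_Task 6 = 6+9 = 15
ES_Task 7 = 6; EF_Task 7 = 6+9 = 15
ES_Task 8 = max(EF_Task 3=20, EF_Task 7=15) = 20; EF_Task 8 = 20+13 = 33
ES_Task 9 = 15; EF_Task 9 = 15+7 = 22
ES_Task 10 = max(EF_Task 2=2, EF_Task 4=8, EF_Task 5=9, EF_Task 8=33, EF_Task 9=22) = 33; EF_Task 10 = 33+11 = 44
Expected project duration μ = 44 weeks. Critical path: Task 1 → Task 3 → Task 8 → Task 10.

44 weeks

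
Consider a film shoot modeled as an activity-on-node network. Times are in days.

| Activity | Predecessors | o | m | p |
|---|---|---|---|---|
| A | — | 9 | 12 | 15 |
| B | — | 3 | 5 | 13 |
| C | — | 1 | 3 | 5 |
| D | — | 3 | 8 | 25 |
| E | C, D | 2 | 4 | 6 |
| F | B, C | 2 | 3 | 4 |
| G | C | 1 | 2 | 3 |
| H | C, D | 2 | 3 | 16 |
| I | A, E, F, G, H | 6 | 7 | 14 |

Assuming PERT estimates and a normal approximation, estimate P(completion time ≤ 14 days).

te_A = (9 + 4·12 + 15)/6 = 72/6 = 12; σ²_A = ((15−9)/6)² = 1.000
te_B = (3 + 4·5 + 13)/6 = 36/6 = 6; σ²_B = ((13−3)/6)² = 2.778
te_C = (1 + 4·3 + 5)/6 = 18/6 = 3; σ²_C = ((5−1)/6)² = 0.444
te_D = (3 + 4·8 + 25)/6 = 60/6 = 10; σ²_D = ((25−3)/6)² = 13.444
te_E = (2 + 4·4 + 6)/6 = 24/6 = 4; σ²_E = ((6−2)/6)² = 0.444
te_F = (2 + 4·3 + 4)/6 = 18/6 = 3; σ²_F = ((4−2)/6)² = 0.111
te_G = (1 + 4·2 + 3)/6 = 12/6 = 2; σ²_G = ((3−1)/6)² = 0.111
te_H = (2 + 4·3 + 16)/6 = 30/6 = 5; σ²_H = ((16−2)/6)² = 5.444
te_I = (6 + 4·7 + 14)/6 = 48/6 = 8; σ²_I = ((14−6)/6)² = 1.778

Forward pass:
ES_A = 0; EF_A = 12
ES_B = 0; EF_B = 6
ES_C = 0; EF_C = 3
ES_D = 0; EF_D = 10
ES_E = max(EF_C=3, EF_D=10) = 10; EF_E = 10+4 = 14
ES_F = max(EF_B=6, EF_C=3) = 6; EF_F = 6+3 = 9
ES_G = 3; EF_G = 3+2 = 5
ES_H = max(EF_C=3, EF_D=10) = 10; EF_H = 10+5 = 15
ES_I = max(EF_A=12, EF_E=14, EF_F=9, EF_G=5, EF_H=15) = 15; EF_I = 15+8 = 23
Expected project duration μ = 23 days. Critical path: D → H → I.

Variance along critical path = 13.444 + 5.444 + 1.778 = 20.667; σ = √20.667 = 4.546 days.
Z = (14 − 23) / 4.546 = -1.980
P(T ≤ 14) = Φ(-1.980) ≈ 0.024

0.024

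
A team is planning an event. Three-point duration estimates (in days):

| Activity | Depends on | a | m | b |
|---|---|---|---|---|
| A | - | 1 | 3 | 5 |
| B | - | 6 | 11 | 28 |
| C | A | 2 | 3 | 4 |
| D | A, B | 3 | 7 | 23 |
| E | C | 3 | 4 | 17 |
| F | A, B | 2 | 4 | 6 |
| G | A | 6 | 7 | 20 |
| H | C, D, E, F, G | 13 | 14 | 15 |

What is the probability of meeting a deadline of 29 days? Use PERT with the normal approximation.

te_A = (1 + 4·3 + 5)/6 = 18/6 = 3; σ²_A = ((5−1)/6)² = 0.444
te_B = (6 + 4·11 + 28)/6 = 78/6 = 13; σ²_B = ((28−6)/6)² = 13.444
te_C = (2 + 4·3 + 4)/6 = 18/6 = 3; σ²_C = ((4−2)/6)² = 0.111
te_D = (3 + 4·7 + 23)/6 = 54/6 = 9; σ²_D = ((23−3)/6)² = 11.111
te_E = (3 + 4·4 + 17)/6 = 36/6 = 6; σ²_E = ((17−3)/6)² = 5.444
te_F = (2 + 4·4 + 6)/6 = 24/6 = 4; σ²_F = ((6−2)/6)² = 0.444
te_G = (6 + 4·7 + 20)/6 = 54/6 = 9; σ²_G = ((20−6)/6)² = 5.444
te_H = (13 + 4·14 + 15)/6 = 84/6 = 14; σ²_H = ((15−13)/6)² = 0.111

Forward pass:
ES_A = 0; EF_A = 3
ES_B = 0; EF_B = 13
ES_C = 3; EF_C = 3+3 = 6
ES_D = max(EF_A=3, EF_B=13) = 13; EF_D = 13+9 = 22
ES_E = 6; EF_E = 6+6 = 12
ES_F = max(EF_A=3, EF_B=13) = 13; EF_F = 13+4 = 17
ES_G = 3; EF_G = 3+9 = 12
ES_H = max(EF_C=6, EF_D=22, EF_E=12, EF_F=17, EF_G=12) = 22; EF_H = 22+14 = 36
Expected project duration μ = 36 days. Critical path: B → D → H.

Variance along critical path = 13.444 + 11.111 + 0.111 = 24.667; σ = √24.667 = 4.967 days.
Z = (29 − 36) / 4.967 = -1.409
P(T ≤ 29) = Φ(-1.409) ≈ 0.079

0.079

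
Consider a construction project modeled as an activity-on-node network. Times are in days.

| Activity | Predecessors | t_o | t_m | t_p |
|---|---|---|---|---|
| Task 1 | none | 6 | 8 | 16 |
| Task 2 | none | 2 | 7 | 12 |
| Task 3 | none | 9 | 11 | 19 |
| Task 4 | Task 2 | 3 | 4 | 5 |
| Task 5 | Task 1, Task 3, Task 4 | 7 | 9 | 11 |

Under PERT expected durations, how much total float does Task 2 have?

te_Task 1 = (6 + 4·8 + 16)/6 = 54/6 = 9
te_Task 2 = (2 + 4·7 + 12)/6 = 42/6 = 7
te_Task 3 = (9 + 4·11 + 19)/6 = 72/6 = 12
te_Task 4 = (3 + 4·4 + 5)/6 = 24/6 = 4
te_Task 5 = (7 + 4·9 + 11)/6 = 54/6 = 9

Forward pass:
ES_Task 1 = 0; EF_Task 1 = 9
ES_Task 2 = 0; EF_Task 2 = 7
ES_Task 3 = 0; EF_Task 3 = 12
ES_Task 4 = 7; EF_Task 4 = 7+4 = 11
ES_Task 5 = max(EF_Task 1=9, EF_Task 3=12, EF_Task 4=11) = 12; EF_Task 5 = 12+9 = 21
Expected project duration μ = 21 days. Critical path: Task 3 → Task 5.

Backward pass:
LF_Task 5 = 21; LS_Task 5 = 21−9 = 12
LF_Task 4 = LS_Task 5 = 12; LS_Task 4 = 12−4 = 8
LF_Task 3 = LS_Task 5 = 12; LS_Task 3 = 12−12 = 0
LF_Task 2 = LS_Task 4 = 8; LS_Task 2 = 8−7 = 1
LF_Task 1 = LS_Task 5 = 12; LS_Task 1 = 12−9 = 3
Slack_Task 2 = LS_Task 2 − ES_Task 2 = 1 − 0 = 1

1 days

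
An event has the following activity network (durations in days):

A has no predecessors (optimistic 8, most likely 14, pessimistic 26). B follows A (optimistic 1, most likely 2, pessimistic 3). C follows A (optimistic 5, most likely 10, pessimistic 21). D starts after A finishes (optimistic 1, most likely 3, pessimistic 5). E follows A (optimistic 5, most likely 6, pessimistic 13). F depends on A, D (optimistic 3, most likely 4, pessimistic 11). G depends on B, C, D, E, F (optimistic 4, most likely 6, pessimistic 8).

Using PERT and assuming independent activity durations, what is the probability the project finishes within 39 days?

0.957

te_A = (8 + 4·14 + 26)/6 = 90/6 = 15; σ²_A = ((26−8)/6)² = 9.000
te_B = (1 + 4·2 + 3)/6 = 12/6 = 2; σ²_B = ((3−1)/6)² = 0.111
te_C = (5 + 4·10 + 21)/6 = 66/6 = 11; σ²_C = ((21−5)/6)² = 7.111
te_D = (1 + 4·3 + 5)/6 = 18/6 = 3; σ²_D = ((5−1)/6)² = 0.444
te_E = (5 + 4·6 + 13)/6 = 42/6 = 7; σ²_E = ((13−5)/6)² = 1.778
te_F = (3 + 4·4 + 11)/6 = 30/6 = 5; σ²_F = ((11−3)/6)² = 1.778
te_G = (4 + 4·6 + 8)/6 = 36/6 = 6; σ²_G = ((8−4)/6)² = 0.444

Forward pass:
ES_A = 0; EF_A = 15
ES_B = 15; EF_B = 15+2 = 17
ES_C = 15; EF_C = 15+11 = 26
ES_D = 15; EF_D = 15+3 = 18
ES_E = 15; EF_E = 15+7 = 22
ES_F = max(EF_A=15, EF_D=18) = 18; EF_F = 18+5 = 23
ES_G = max(EF_B=17, EF_C=26, EF_D=18, EF_E=22, EF_F=23) = 26; EF_G = 26+6 = 32
Expected project duration μ = 32 days. Critical path: A → C → G.

Variance along critical path = 9.000 + 7.111 + 0.444 = 16.556; σ = √16.556 = 4.069 days.
Z = (39 − 32) / 4.069 = 1.720
P(T ≤ 39) = Φ(1.720) ≈ 0.957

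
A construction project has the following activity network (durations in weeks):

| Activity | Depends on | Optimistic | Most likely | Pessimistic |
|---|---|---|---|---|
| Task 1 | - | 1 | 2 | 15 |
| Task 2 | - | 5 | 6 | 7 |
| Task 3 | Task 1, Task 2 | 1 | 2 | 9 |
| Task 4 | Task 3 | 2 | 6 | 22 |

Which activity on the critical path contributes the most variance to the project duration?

te_Task 1 = (1 + 4·2 + 15)/6 = 24/6 = 4; σ²_Task 1 = ((15−1)/6)² = 5.444
te_Task 2 = (5 + 4·6 + 7)/6 = 36/6 = 6; σ²_Task 2 = ((7−5)/6)² = 0.111
te_Task 3 = (1 + 4·2 + 9)/6 = 18/6 = 3; σ²_Task 3 = ((9−1)/6)² = 1.778
te_Task 4 = (2 + 4·6 + 22)/6 = 48/6 = 8; σ²_Task 4 = ((22−2)/6)² = 11.111

Forward pass:
ES_Task 1 = 0; EF_Task 1 = 4
ES_Task 2 = 0; EF_Task 2 = 6
ES_Task 3 = max(EF_Task 1=4, EF_Task 2=6) = 6; EF_Task 3 = 6+3 = 9
ES_Task 4 = 9; EF_Task 4 = 9+8 = 17
Expected project duration μ = 17 weeks. Critical path: Task 2 → Task 3 → Task 4.

Variances on critical path: σ²_Task 2=0.111, σ²_Task 3=1.778, σ²_Task 4=11.111.
Largest is σ²_Task 4 = 11.111.

Task 4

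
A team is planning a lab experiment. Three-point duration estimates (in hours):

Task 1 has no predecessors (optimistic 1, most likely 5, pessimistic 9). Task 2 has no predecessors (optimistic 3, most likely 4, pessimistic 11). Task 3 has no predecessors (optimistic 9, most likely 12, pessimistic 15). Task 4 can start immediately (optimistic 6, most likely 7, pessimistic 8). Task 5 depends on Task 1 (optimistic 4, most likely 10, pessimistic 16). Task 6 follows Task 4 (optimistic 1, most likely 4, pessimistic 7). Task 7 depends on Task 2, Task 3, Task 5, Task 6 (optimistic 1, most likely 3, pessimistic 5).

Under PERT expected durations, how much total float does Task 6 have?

4 hours

te_Task 1 = (1 + 4·5 + 9)/6 = 30/6 = 5
te_Task 2 = (3 + 4·4 + 11)/6 = 30/6 = 5
te_Task 3 = (9 + 4·12 + 15)/6 = 72/6 = 12
te_Task 4 = (6 + 4·7 + 8)/6 = 42/6 = 7
te_Task 5 = (4 + 4·10 + 16)/6 = 60/6 = 10
te_Task 6 = (1 + 4·4 + 7)/6 = 24/6 = 4
te_Task 7 = (1 + 4·3 + 5)/6 = 18/6 = 3

Forward pass:
ES_Task 1 = 0; EF_Task 1 = 5
ES_Task 2 = 0; EF_Task 2 = 5
ES_Task 3 = 0; EF_Task 3 = 12
ES_Task 4 = 0; EF_Task 4 = 7
ES_Task 5 = 5; EF_Task 5 = 5+10 = 15
ES_Task 6 = 7; EF_Task 6 = 7+4 = 11
ES_Task 7 = max(EF_Task 2=5, EF_Task 3=12, EF_Task 5=15, EF_Task 6=11) = 15; EF_Task 7 = 15+3 = 18
Expected project duration μ = 18 hours. Critical path: Task 1 → Task 5 → Task 7.

Backward pass:
LF_Task 7 = 18; LS_Task 7 = 18−3 = 15
LF_Task 6 = LS_Task 7 = 15; LS_Task 6 = 15−4 = 11
LF_Task 5 = LS_Task 7 = 15; LS_Task 5 = 15−10 = 5
LF_Task 4 = LS_Task 6 = 11; LS_Task 4 = 11−7 = 4
LF_Task 3 = LS_Task 7 = 15; LS_Task 3 = 15−12 = 3
LF_Task 2 = LS_Task 7 = 15; LS_Task 2 = 15−5 = 10
LF_Task 1 = LS_Task 5 = 5; LS_Task 1 = 5−5 = 0
Slack_Task 6 = LS_Task 6 − ES_Task 6 = 11 − 7 = 4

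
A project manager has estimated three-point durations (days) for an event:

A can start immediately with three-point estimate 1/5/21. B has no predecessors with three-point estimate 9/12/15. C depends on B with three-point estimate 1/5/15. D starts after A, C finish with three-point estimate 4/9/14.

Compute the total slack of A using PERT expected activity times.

te_A = (1 + 4·5 + 21)/6 = 42/6 = 7
te_B = (9 + 4·12 + 15)/6 = 72/6 = 12
te_C = (1 + 4·5 + 15)/6 = 36/6 = 6
te_D = (4 + 4·9 + 14)/6 = 54/6 = 9

Forward pass:
ES_A = 0; EF_A = 7
ES_B = 0; EF_B = 12
ES_C = 12; EF_C = 12+6 = 18
ES_D = max(EF_A=7, EF_C=18) = 18; EF_D = 18+9 = 27
Expected project duration μ = 27 days. Critical path: B → C → D.

Backward pass:
LF_D = 27; LS_D = 27−9 = 18
LF_C = LS_D = 18; LS_C = 18−6 = 12
LF_B = LS_C = 12; LS_B = 12−12 = 0
LF_A = LS_D = 18; LS_A = 18−7 = 11
Slack_A = LS_A − ES_A = 11 − 0 = 11

11 days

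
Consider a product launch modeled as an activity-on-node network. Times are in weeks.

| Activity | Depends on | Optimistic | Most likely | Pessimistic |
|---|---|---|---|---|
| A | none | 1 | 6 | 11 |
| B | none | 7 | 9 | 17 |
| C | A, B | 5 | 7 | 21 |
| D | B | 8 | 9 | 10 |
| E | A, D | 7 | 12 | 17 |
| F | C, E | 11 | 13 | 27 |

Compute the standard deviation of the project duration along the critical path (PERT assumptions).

3.57 weeks

te_A = (1 + 4·6 + 11)/6 = 36/6 = 6; σ²_A = ((11−1)/6)² = 2.778
te_B = (7 + 4·9 + 17)/6 = 60/6 = 10; σ²_B = ((17−7)/6)² = 2.778
te_C = (5 + 4·7 + 21)/6 = 54/6 = 9; σ²_C = ((21−5)/6)² = 7.111
te_D = (8 + 4·9 + 10)/6 = 54/6 = 9; σ²_D = ((10−8)/6)² = 0.111
te_E = (7 + 4·12 + 17)/6 = 72/6 = 12; σ²_E = ((17−7)/6)² = 2.778
te_F = (11 + 4·13 + 27)/6 = 90/6 = 15; σ²_F = ((27−11)/6)² = 7.111

Forward pass:
ES_A = 0; EF_A = 6
ES_B = 0; EF_B = 10
ES_C = max(EF_A=6, EF_B=10) = 10; EF_C = 10+9 = 19
ES_D = 10; EF_D = 10+9 = 19
ES_E = max(EF_A=6, EF_D=19) = 19; EF_E = 19+12 = 31
ES_F = max(EF_C=19, EF_E=31) = 31; EF_F = 31+15 = 46
Expected project duration μ = 46 weeks. Critical path: B → D → E → F.

Variance along critical path = 2.778 + 0.111 + 2.778 + 7.111 = 12.778
σ = √12.778 = 3.575 weeks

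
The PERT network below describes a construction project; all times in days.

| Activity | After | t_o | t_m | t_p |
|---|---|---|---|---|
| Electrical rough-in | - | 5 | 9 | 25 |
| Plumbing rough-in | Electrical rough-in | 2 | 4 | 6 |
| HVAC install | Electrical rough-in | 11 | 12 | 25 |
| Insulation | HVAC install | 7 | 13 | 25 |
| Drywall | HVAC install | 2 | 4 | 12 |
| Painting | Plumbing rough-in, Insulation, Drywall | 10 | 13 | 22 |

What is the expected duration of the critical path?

53 days

te_Electrical rough-in = (5 + 4·9 + 25)/6 = 66/6 = 11
te_Plumbing rough-in = (2 + 4·4 + 6)/6 = 24/6 = 4
te_HVAC install = (11 + 4·12 + 25)/6 = 84/6 = 14
te_Insulation = (7 + 4·13 + 25)/6 = 84/6 = 14
te_Drywall = (2 + 4·4 + 12)/6 = 30/6 = 5
te_Painting = (10 + 4·13 + 22)/6 = 84/6 = 14

Forward pass:
ES_Electrical rough-in = 0; EF_Electrical rough-in = 11
ES_Plumbing rough-in = 11; EF_Plumbing rough-in = 11+4 = 15
ES_HVAC install = 11; EF_HVAC install = 11+14 = 25
ES_Insulation = 25; EF_Insulation = 25+14 = 39
ES_Drywall = 25; EF_Drywall = 25+5 = 30
ES_Painting = max(EF_Plumbing rough-in=15, EF_Insulation=39, EF_Drywall=30) = 39; EF_Painting = 39+14 = 53
Expected project duration μ = 53 days. Critical path: Electrical rough-in → HVAC install → Insulation → Painting.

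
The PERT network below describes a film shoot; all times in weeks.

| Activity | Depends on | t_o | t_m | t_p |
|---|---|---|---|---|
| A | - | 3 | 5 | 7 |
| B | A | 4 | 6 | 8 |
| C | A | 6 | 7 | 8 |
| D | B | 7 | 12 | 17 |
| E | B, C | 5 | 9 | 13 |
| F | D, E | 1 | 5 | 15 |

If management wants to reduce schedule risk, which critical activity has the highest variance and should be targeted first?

te_A = (3 + 4·5 + 7)/6 = 30/6 = 5; σ²_A = ((7−3)/6)² = 0.444
te_B = (4 + 4·6 + 8)/6 = 36/6 = 6; σ²_B = ((8−4)/6)² = 0.444
te_C = (6 + 4·7 + 8)/6 = 42/6 = 7; σ²_C = ((8−6)/6)² = 0.111
te_D = (7 + 4·12 + 17)/6 = 72/6 = 12; σ²_D = ((17−7)/6)² = 2.778
te_E = (5 + 4·9 + 13)/6 = 54/6 = 9; σ²_E = ((13−5)/6)² = 1.778
te_F = (1 + 4·5 + 15)/6 = 36/6 = 6; σ²_F = ((15−1)/6)² = 5.444

Forward pass:
ES_A = 0; EF_A = 5
ES_B = 5; EF_B = 5+6 = 11
ES_C = 5; EF_C = 5+7 = 12
ES_D = 11; EF_D = 11+12 = 23
ES_E = max(EF_B=11, EF_C=12) = 12; EF_E = 12+9 = 21
ES_F = max(EF_D=23, EF_E=21) = 23; EF_F = 23+6 = 29
Expected project duration μ = 29 weeks. Critical path: A → B → D → F.

Variances on critical path: σ²_A=0.444, σ²_B=0.444, σ²_D=2.778, σ²_F=5.444.
Largest is σ²_F = 5.444.

F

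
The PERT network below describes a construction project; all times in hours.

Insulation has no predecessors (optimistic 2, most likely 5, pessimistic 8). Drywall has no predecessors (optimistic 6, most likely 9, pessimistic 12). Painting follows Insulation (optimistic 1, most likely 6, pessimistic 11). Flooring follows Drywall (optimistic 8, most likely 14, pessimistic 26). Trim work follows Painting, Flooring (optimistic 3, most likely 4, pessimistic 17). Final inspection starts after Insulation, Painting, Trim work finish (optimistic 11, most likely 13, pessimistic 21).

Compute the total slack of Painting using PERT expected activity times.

te_Insulation = (2 + 4·5 + 8)/6 = 30/6 = 5
te_Drywall = (6 + 4·9 + 12)/6 = 54/6 = 9
te_Painting = (1 + 4·6 + 11)/6 = 36/6 = 6
te_Flooring = (8 + 4·14 + 26)/6 = 90/6 = 15
te_Trim work = (3 + 4·4 + 17)/6 = 36/6 = 6
te_Final inspection = (11 + 4·13 + 21)/6 = 84/6 = 14

Forward pass:
ES_Insulation = 0; EF_Insulation = 5
ES_Drywall = 0; EF_Drywall = 9
ES_Painting = 5; EF_Painting = 5+6 = 11
ES_Flooring = 9; EF_Flooring = 9+15 = 24
ES_Trim work = max(EF_Painting=11, EF_Flooring=24) = 24; EF_Trim work = 24+6 = 30
ES_Final inspection = max(EF_Insulation=5, EF_Painting=11, EF_Trim work=30) = 30; EF_Final inspection = 30+14 = 44
Expected project duration μ = 44 hours. Critical path: Drywall → Flooring → Trim work → Final inspection.

Backward pass:
LF_Final inspection = 44; LS_Final inspection = 44−14 = 30
LF_Trim work = LS_Final inspection = 30; LS_Trim work = 30−6 = 24
LF_Flooring = LS_Trim work = 24; LS_Flooring = 24−15 = 9
LF_Painting = min(LS_Trim work=24, LS_Final inspection=30) = 24; LS_Painting = 24−6 = 18
LF_Drywall = LS_Flooring = 9; LS_Drywall = 9−9 = 0
LF_Insulation = min(LS_Painting=18, LS_Final inspection=30) = 18; LS_Insulation = 18−5 = 13
Slack_Painting = LS_Painting − ES_Painting = 18 − 5 = 13

13 hours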